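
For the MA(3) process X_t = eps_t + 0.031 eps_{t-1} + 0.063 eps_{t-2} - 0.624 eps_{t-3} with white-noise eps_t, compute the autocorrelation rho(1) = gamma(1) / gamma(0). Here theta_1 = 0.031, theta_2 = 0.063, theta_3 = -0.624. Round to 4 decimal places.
\rho(1) = -0.0046

For an MA(q) process with theta_0 = 1, the autocovariance is
  gamma(k) = sigma^2 * sum_{i=0..q-k} theta_i * theta_{i+k},
and rho(k) = gamma(k) / gamma(0). Sigma^2 cancels.
  numerator   = (1)*(0.031) + (0.031)*(0.063) + (0.063)*(-0.624) = -0.006359.
  denominator = (1)^2 + (0.031)^2 + (0.063)^2 + (-0.624)^2 = 1.394306.
  rho(1) = -0.006359 / 1.394306 = -0.0046.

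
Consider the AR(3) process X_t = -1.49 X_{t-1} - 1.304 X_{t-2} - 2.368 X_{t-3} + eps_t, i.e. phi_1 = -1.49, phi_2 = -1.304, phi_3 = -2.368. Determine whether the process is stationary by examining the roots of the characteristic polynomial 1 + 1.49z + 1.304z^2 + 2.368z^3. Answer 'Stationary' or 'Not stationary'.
\text{Not stationary}

The AR(p) characteristic polynomial is P(z) = 1 + 1.49z + 1.304z^2 + 2.368z^3.
Stationarity requires all roots to lie outside the unit circle, i.e. |z| > 1 for every root.
Degree 3: look for a simple real root z0 first, then factor out (1 - z/z0) and solve the remaining quadratic.
Testing z0 = -0.625: P(-0.625) = 1 + (1.49)(-0.625) + (1.304)(-0.625)^2 + (2.368)(-0.625)^3
  = 1 + (-0.93125) + (0.509375) + (-0.578125) = 0.  So z_0 = -0.625 is a root, |z_0| = 0.625.
Divide out the factor (1 + 1.6 z) = (1 - z/z0) (since 1/z0 = -1.6):
  P(z) = (1 + 1.6 z)(1 + (-0.11) z + (1.48) z^2)
  [check: z-coef -0.11 - (-1.6) = 1.49; z^2-coef 1.48 - (-1.6)(-0.11) = 1.304; z^3-coef -(-1.6)(1.48) = 2.368.]
Remaining roots from the quadratic factor 1 + (-0.11) z + (1.48) z^2:
  Set 1 + (-0.11) z + (1.48) z^2 = 0, i.e. a z^2 + b z + c = 0 with a = 1.48, b = -0.11, c = 1.
  Discriminant D = b^2 - 4ac = (-0.11)^2 - 4*(1.48)*1 = 0.0121 - (5.92) = -5.9079.
  D < 0, so the roots are the complex-conjugate pair z = (-b +/- i sqrt(-D)) / (2a) = 0.0372 +/- 0.8212i.
  For a conjugate pair |z|^2 = z * conj(z) = (product of roots) = c/a = 1/(1.48) = 0.675676, so |z| = sqrt(0.675676) = 0.822 for both roots.
Moduli of all roots: 0.6250, 0.8220, 0.8220.
All moduli strictly greater than 1? No.
Verdict: Not stationary.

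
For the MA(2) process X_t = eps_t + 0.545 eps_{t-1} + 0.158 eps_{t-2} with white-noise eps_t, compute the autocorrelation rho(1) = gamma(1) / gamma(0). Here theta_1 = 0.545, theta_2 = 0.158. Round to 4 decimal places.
\rho(1) = 0.4774

For an MA(q) process with theta_0 = 1, the autocovariance is
  gamma(k) = sigma^2 * sum_{i=0..q-k} theta_i * theta_{i+k},
and rho(k) = gamma(k) / gamma(0). Sigma^2 cancels.
  numerator   = (1)*(0.545) + (0.545)*(0.158) = 0.63111.
  denominator = (1)^2 + (0.545)^2 + (0.158)^2 = 1.321989.
  rho(1) = 0.63111 / 1.321989 = 0.4774.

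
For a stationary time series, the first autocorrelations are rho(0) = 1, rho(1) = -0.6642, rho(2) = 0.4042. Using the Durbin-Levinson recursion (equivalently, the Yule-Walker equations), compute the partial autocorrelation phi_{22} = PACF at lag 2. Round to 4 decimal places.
\phi_{22} = -0.0661

The PACF at lag k is phi_{kk}, the last component of the solution
to the Yule-Walker system G_k phi = r_k where
  (G_k)_{ij} = rho(|i - j|), (r_k)_i = rho(i), i,j = 1..k.
Equivalently, Durbin-Levinson gives phi_{kk} iteratively:
  phi_{11} = rho(1)
  phi_{kk} = [rho(k) - sum_{j=1..k-1} phi_{k-1,j} rho(k-j)]
            / [1 - sum_{j=1..k-1} phi_{k-1,j} rho(j)],
  phi_{k,j} = phi_{k-1,j} - phi_{kk} phi_{k-1,k-j},  j = 1..k-1.
Step k = 1:
  phi_11 = rho(1) = -0.6642.
Step k = 2:
  phi_22 = [rho(2) - phi_11 rho(1)] / [1 - phi_11 rho(1)] = [0.4042 - (-0.6642)(-0.6642)] / [1 - (-0.6642)(-0.6642)]
         = -0.03696164 / 0.55883836 = -0.0661.
Therefore phi_{22} = -0.0661.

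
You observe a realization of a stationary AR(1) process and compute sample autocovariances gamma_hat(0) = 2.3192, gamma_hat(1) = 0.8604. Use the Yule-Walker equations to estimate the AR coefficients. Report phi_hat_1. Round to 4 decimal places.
\hat\phi_{1} = 0.3710

The Yule-Walker equations for an AR(p) process read, in matrix form,
  Gamma_p phi = r_p,   with   (Gamma_p)_{ij} = gamma(|i - j|),
                       (r_p)_i = gamma(i),   i,j = 1..p.
Substitute the sample gammas (Toeplitz matrix and right-hand side of size 1):
  Gamma_p = [[2.3192]]
  r_p     = [0.8604]
With p = 1 this is the single equation gamma(0) phi_1 = gamma(1):
  phi_hat_1 = gamma(1) / gamma(0) = 0.8604 / 2.3192 = 0.3710.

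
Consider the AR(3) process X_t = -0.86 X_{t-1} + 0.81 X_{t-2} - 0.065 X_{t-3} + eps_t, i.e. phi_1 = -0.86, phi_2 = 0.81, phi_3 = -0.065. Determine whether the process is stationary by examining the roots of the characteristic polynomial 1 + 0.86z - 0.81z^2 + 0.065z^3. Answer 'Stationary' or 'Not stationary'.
\text{Not stationary}

The AR(p) characteristic polynomial is P(z) = 1 + 0.86z - 0.81z^2 + 0.065z^3.
Stationarity requires all roots to lie outside the unit circle, i.e. |z| > 1 for every root.
Degree 3: look for a simple real root z0 first, then factor out (1 - z/z0) and solve the remaining quadratic.
Testing z0 = 2: P(2) = 1 + (0.86)(2) + (-0.81)(2)^2 + (0.065)(2)^3
  = 1 + (1.72) + (-3.24) + (0.52) = 0.  So z_0 = 2 is a root, |z_0| = 2.
Divide out the factor (1 - 0.5 z) = (1 - z/z0) (since 1/z0 = 0.5):
  P(z) = (1 - 0.5 z)(1 + (1.36) z + (-0.13) z^2)
  [check: z-coef 1.36 - (0.5) = 0.86; z^2-coef -0.13 - (0.5)(1.36) = -0.81; z^3-coef -(0.5)(-0.13) = 0.065.]
Remaining roots from the quadratic factor 1 + (1.36) z + (-0.13) z^2:
  Set 1 + (1.36) z + (-0.13) z^2 = 0, i.e. a z^2 + b z + c = 0 with a = -0.13, b = 1.36, c = 1.
  Discriminant D = b^2 - 4ac = (1.36)^2 - 4*(-0.13)*1 = 1.8496 - (-0.52) = 2.3696.
  D >= 0, so the roots are real: z = (-b +/- sqrt(D)) / (2a) = (-1.36 +/- 1.539351) / (-0.26).
    z_1 = (-1.36 + 1.539351) / (-0.26) = -0.6898,   |z_1| = 0.6898.
    z_2 = (-1.36 - 1.539351) / (-0.26) = 11.1513,   |z_2| = 11.1513.
Moduli of all roots: 2.0000, 0.6898, 11.1513.
All moduli strictly greater than 1? No.
Verdict: Not stationary.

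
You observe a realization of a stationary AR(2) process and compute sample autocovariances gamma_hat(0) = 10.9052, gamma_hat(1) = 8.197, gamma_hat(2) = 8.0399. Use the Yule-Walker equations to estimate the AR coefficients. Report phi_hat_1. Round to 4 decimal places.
\hat\phi_{1} = 0.4540

The Yule-Walker equations for an AR(p) process read, in matrix form,
  Gamma_p phi = r_p,   with   (Gamma_p)_{ij} = gamma(|i - j|),
                       (r_p)_i = gamma(i),   i,j = 1..p.
Substitute the sample gammas (Toeplitz matrix and right-hand side of size 2):
  Gamma_p = [[10.9052, 8.197], [8.197, 10.9052]]
  r_p     = [8.197, 8.0399]
Written out:
  10.9052 phi_1 + 8.197 phi_2 = 8.197
  8.197 phi_1 + 10.9052 phi_2 = 8.0399
Solve by Cramer's rule:
  det = gamma(0)^2 - gamma(1)^2 = (10.9052)^2 - (8.197)^2 = 118.92338704 - 67.190809 = 51.73257804
  phi_hat_1 = [gamma(1) gamma(0) - gamma(1) gamma(2)] / det = [(8.197)(10.9052) - (8.197)(8.0399)] / 51.73257804 = 23.4868641 / 51.73257804 = 0.454
  phi_hat_2 = [gamma(0) gamma(2) - gamma(1)^2] / det = [(10.9052)(8.0399) - (8.197)^2] / 51.73257804 = 20.48590848 / 51.73257804 = 0.396
So phi_hat = [0.4540, 0.3960].
Therefore phi_hat_1 = 0.4540.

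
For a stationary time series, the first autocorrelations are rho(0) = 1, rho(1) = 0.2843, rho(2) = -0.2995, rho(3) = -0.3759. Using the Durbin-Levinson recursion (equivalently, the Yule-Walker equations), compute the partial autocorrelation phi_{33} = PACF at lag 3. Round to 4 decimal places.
\phi_{33} = -0.1810

The PACF at lag k is phi_{kk}, the last component of the solution
to the Yule-Walker system G_k phi = r_k where
  (G_k)_{ij} = rho(|i - j|), (r_k)_i = rho(i), i,j = 1..k.
Equivalently, Durbin-Levinson gives phi_{kk} iteratively:
  phi_{11} = rho(1)
  phi_{kk} = [rho(k) - sum_{j=1..k-1} phi_{k-1,j} rho(k-j)]
            / [1 - sum_{j=1..k-1} phi_{k-1,j} rho(j)],
  phi_{k,j} = phi_{k-1,j} - phi_{kk} phi_{k-1,k-j},  j = 1..k-1.
Step k = 1:
  phi_11 = rho(1) = 0.2843.
Step k = 2:
  phi_22 = [rho(2) - phi_11 rho(1)] / [1 - phi_11 rho(1)] = [-0.2995 - (0.2843)(0.2843)] / [1 - (0.2843)(0.2843)]
         = -0.38032649 / 0.91917351 = -0.41377.
  Update: phi_21 = phi_11 - phi_22 phi_11 = 0.2843 - (-0.41377)(0.2843) = 0.401935.
Step k = 3:
  phi_33 = [rho(3) - phi_21 rho(2) - phi_22 rho(1)] / [1 - phi_21 rho(1) - phi_22 rho(2)]
    numerator   = -0.3759 - (0.401935)(-0.2995) - (-0.41377)(0.2843) = -0.13788569
    denominator = 1 - (0.401935)(0.2843) - (-0.41377)(-0.2995) = 0.76180579
  phi_33 = -0.13788569 / 0.76180579 = -0.181.
Therefore phi_{33} = -0.1810.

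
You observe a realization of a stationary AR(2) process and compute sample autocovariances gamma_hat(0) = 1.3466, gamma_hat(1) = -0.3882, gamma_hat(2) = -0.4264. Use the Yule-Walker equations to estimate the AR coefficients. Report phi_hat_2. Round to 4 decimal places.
\hat\phi_{2} = -0.4360

The Yule-Walker equations for an AR(p) process read, in matrix form,
  Gamma_p phi = r_p,   with   (Gamma_p)_{ij} = gamma(|i - j|),
                       (r_p)_i = gamma(i),   i,j = 1..p.
Substitute the sample gammas (Toeplitz matrix and right-hand side of size 2):
  Gamma_p = [[1.3466, -0.3882], [-0.3882, 1.3466]]
  r_p     = [-0.3882, -0.4264]
Written out:
  1.3466 phi_1 - 0.3882 phi_2 = -0.3882
  -0.3882 phi_1 + 1.3466 phi_2 = -0.4264
Solve by Cramer's rule:
  det = gamma(0)^2 - gamma(1)^2 = (1.3466)^2 - (-0.3882)^2 = 1.81333156 - 0.15069924 = 1.66263232
  phi_hat_1 = [gamma(1) gamma(0) - gamma(1) gamma(2)] / det = [(-0.3882)(1.3466) - (-0.3882)(-0.4264)] / 1.66263232 = -0.6882786 / 1.66263232 = -0.414
  phi_hat_2 = [gamma(0) gamma(2) - gamma(1)^2] / det = [(1.3466)(-0.4264) - (-0.3882)^2] / 1.66263232 = -0.72488948 / 1.66263232 = -0.436
So phi_hat = [-0.4140, -0.4360].
Therefore phi_hat_2 = -0.4360.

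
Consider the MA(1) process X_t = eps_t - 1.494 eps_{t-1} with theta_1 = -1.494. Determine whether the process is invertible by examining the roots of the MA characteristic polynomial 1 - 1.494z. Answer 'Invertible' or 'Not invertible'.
\text{Not invertible}

The MA(q) characteristic polynomial is P(z) = 1 - 1.494z.
Invertibility requires all roots to lie outside the unit circle, i.e. |z| > 1 for every root.
This is linear in z: 1 + (-1.494) z = 0  =>  z = -1/(-1.494) = 0.669344,  |z| = 0.669344.
Moduli of all roots: 0.6693.
All moduli strictly greater than 1? No.
Verdict: Not invertible.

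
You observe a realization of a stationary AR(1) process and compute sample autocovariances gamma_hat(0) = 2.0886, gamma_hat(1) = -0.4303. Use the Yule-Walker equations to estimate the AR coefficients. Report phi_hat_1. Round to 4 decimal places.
\hat\phi_{1} = -0.2060

The Yule-Walker equations for an AR(p) process read, in matrix form,
  Gamma_p phi = r_p,   with   (Gamma_p)_{ij} = gamma(|i - j|),
                       (r_p)_i = gamma(i),   i,j = 1..p.
Substitute the sample gammas (Toeplitz matrix and right-hand side of size 1):
  Gamma_p = [[2.0886]]
  r_p     = [-0.4303]
With p = 1 this is the single equation gamma(0) phi_1 = gamma(1):
  phi_hat_1 = gamma(1) / gamma(0) = -0.4303 / 2.0886 = -0.2060.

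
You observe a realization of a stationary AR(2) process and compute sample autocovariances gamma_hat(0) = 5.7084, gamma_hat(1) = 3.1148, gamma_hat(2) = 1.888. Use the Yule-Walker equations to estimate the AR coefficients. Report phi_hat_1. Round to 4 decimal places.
\hat\phi_{1} = 0.5200

The Yule-Walker equations for an AR(p) process read, in matrix form,
  Gamma_p phi = r_p,   with   (Gamma_p)_{ij} = gamma(|i - j|),
                       (r_p)_i = gamma(i),   i,j = 1..p.
Substitute the sample gammas (Toeplitz matrix and right-hand side of size 2):
  Gamma_p = [[5.7084, 3.1148], [3.1148, 5.7084]]
  r_p     = [3.1148, 1.888]
Written out:
  5.7084 phi_1 + 3.1148 phi_2 = 3.1148
  3.1148 phi_1 + 5.7084 phi_2 = 1.888
Solve by Cramer's rule:
  det = gamma(0)^2 - gamma(1)^2 = (5.7084)^2 - (3.1148)^2 = 32.58583056 - 9.70197904 = 22.88385152
  phi_hat_1 = [gamma(1) gamma(0) - gamma(1) gamma(2)] / det = [(3.1148)(5.7084) - (3.1148)(1.888)] / 22.88385152 = 11.89978192 / 22.88385152 = 0.52
  phi_hat_2 = [gamma(0) gamma(2) - gamma(1)^2] / det = [(5.7084)(1.888) - (3.1148)^2] / 22.88385152 = 1.07548016 / 22.88385152 = 0.047
So phi_hat = [0.5200, 0.0470].
Therefore phi_hat_1 = 0.5200.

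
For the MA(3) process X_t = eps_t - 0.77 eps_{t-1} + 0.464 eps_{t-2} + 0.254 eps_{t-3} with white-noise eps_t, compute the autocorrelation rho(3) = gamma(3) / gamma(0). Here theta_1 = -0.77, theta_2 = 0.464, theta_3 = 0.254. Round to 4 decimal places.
\rho(3) = 0.1356

For an MA(q) process with theta_0 = 1, the autocovariance is
  gamma(k) = sigma^2 * sum_{i=0..q-k} theta_i * theta_{i+k},
and rho(k) = gamma(k) / gamma(0). Sigma^2 cancels.
  numerator   = (1)*(0.254) = 0.254.
  denominator = (1)^2 + (-0.77)^2 + (0.464)^2 + (0.254)^2 = 1.872712.
  rho(3) = 0.254 / 1.872712 = 0.1356.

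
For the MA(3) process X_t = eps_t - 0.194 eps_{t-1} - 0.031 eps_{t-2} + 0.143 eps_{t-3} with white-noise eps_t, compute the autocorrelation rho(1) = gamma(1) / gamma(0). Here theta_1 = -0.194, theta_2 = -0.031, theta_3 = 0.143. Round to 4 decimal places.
\rho(1) = -0.1817

For an MA(q) process with theta_0 = 1, the autocovariance is
  gamma(k) = sigma^2 * sum_{i=0..q-k} theta_i * theta_{i+k},
and rho(k) = gamma(k) / gamma(0). Sigma^2 cancels.
  numerator   = (1)*(-0.194) + (-0.194)*(-0.031) + (-0.031)*(0.143) = -0.192419.
  denominator = (1)^2 + (-0.194)^2 + (-0.031)^2 + (0.143)^2 = 1.059046.
  rho(1) = -0.192419 / 1.059046 = -0.1817.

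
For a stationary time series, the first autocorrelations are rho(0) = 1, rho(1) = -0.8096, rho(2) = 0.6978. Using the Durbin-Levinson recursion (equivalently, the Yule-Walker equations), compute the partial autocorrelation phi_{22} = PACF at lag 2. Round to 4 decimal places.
\phi_{22} = 0.1229

The PACF at lag k is phi_{kk}, the last component of the solution
to the Yule-Walker system G_k phi = r_k where
  (G_k)_{ij} = rho(|i - j|), (r_k)_i = rho(i), i,j = 1..k.
Equivalently, Durbin-Levinson gives phi_{kk} iteratively:
  phi_{11} = rho(1)
  phi_{kk} = [rho(k) - sum_{j=1..k-1} phi_{k-1,j} rho(k-j)]
            / [1 - sum_{j=1..k-1} phi_{k-1,j} rho(j)],
  phi_{k,j} = phi_{k-1,j} - phi_{kk} phi_{k-1,k-j},  j = 1..k-1.
Step k = 1:
  phi_11 = rho(1) = -0.8096.
Step k = 2:
  phi_22 = [rho(2) - phi_11 rho(1)] / [1 - phi_11 rho(1)] = [0.6978 - (-0.8096)(-0.8096)] / [1 - (-0.8096)(-0.8096)]
         = 0.04234784 / 0.34454784 = 0.1229.
Therefore phi_{22} = 0.1229.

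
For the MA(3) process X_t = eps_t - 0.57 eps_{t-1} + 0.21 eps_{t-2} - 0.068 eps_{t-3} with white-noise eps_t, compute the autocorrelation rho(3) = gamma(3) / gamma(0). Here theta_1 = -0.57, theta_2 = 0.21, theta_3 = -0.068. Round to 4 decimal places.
\rho(3) = -0.0495

For an MA(q) process with theta_0 = 1, the autocovariance is
  gamma(k) = sigma^2 * sum_{i=0..q-k} theta_i * theta_{i+k},
and rho(k) = gamma(k) / gamma(0). Sigma^2 cancels.
  numerator   = (1)*(-0.068) = -0.068.
  denominator = (1)^2 + (-0.57)^2 + (0.21)^2 + (-0.068)^2 = 1.373624.
  rho(3) = -0.068 / 1.373624 = -0.0495.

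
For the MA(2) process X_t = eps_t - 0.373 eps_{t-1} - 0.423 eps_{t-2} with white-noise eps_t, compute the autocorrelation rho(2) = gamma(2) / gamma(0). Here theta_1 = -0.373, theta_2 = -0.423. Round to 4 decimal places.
\rho(2) = -0.3209

For an MA(q) process with theta_0 = 1, the autocovariance is
  gamma(k) = sigma^2 * sum_{i=0..q-k} theta_i * theta_{i+k},
and rho(k) = gamma(k) / gamma(0). Sigma^2 cancels.
  numerator   = (1)*(-0.423) = -0.423.
  denominator = (1)^2 + (-0.373)^2 + (-0.423)^2 = 1.318058.
  rho(2) = -0.423 / 1.318058 = -0.3209.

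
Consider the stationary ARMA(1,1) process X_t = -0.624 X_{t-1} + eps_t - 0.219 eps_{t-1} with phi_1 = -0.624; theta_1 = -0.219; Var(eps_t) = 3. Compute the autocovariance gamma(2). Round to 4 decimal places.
\gamma(2) = 2.9376

Multiply the model equation by X_{t-k} and take expectations. With theta_0 = psi_0 = 1 and psi_j the MA(infinity) weights, this gives
  gamma(k) - sum_i phi_i gamma(k-i) = c_k,
  c_k = sigma^2 * sum_{j=k..q} theta_j psi_{j-k}   (c_k = 0 for k > q),
using gamma(-m) = gamma(m).
psi-weights needed (psi_j = theta_j + sum_i phi_i psi_{j-i}):
  psi_1 = theta_1 + phi_1 = -0.219 + (-0.624) = -0.843
Right-hand sides:
  c_0 = sigma^2 (1 + theta_1 psi_1) = 3 * (1 + (-0.219)(-0.843)) = 3 * 1.184617 = 3.553851
  c_1 = sigma^2 theta_1 = 3 * (-0.219) = -0.657
  c_2 = 0
Equations for k = 0 and k = 1 (AR order 1):
  gamma(0) = phi_1 gamma(1) + c_0
  gamma(1) = phi_1 gamma(0) + c_1
Substituting the second into the first: gamma(0) (1 - phi_1^2) = c_0 + phi_1 c_1, so
  gamma(0) = (c_0 + phi_1 c_1) / (1 - phi_1^2) = (3.553851 + (-0.624)(-0.657)) / (1 - (-0.624)^2) = 3.963819 / 0.610624 = 6.491424.
  gamma(1) = phi_1 gamma(0) + c_1 = (-0.624)(6.491424) + (-0.657) = -4.707648.
For k = 2 (> q): gamma(2) = phi_1 gamma(1) = (-0.624)(-4.707648) = 2.937573.
Therefore gamma(2) = 2.9376 (to 4 decimal places).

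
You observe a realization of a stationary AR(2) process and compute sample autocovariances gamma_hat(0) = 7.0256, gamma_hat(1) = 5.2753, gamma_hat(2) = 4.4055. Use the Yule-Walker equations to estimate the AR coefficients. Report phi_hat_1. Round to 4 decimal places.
\hat\phi_{1} = 0.6420

The Yule-Walker equations for an AR(p) process read, in matrix form,
  Gamma_p phi = r_p,   with   (Gamma_p)_{ij} = gamma(|i - j|),
                       (r_p)_i = gamma(i),   i,j = 1..p.
Substitute the sample gammas (Toeplitz matrix and right-hand side of size 2):
  Gamma_p = [[7.0256, 5.2753], [5.2753, 7.0256]]
  r_p     = [5.2753, 4.4055]
Written out:
  7.0256 phi_1 + 5.2753 phi_2 = 5.2753
  5.2753 phi_1 + 7.0256 phi_2 = 4.4055
Solve by Cramer's rule:
  det = gamma(0)^2 - gamma(1)^2 = (7.0256)^2 - (5.2753)^2 = 49.35905536 - 27.82879009 = 21.53026527
  phi_hat_1 = [gamma(1) gamma(0) - gamma(1) gamma(2)] / det = [(5.2753)(7.0256) - (5.2753)(4.4055)] / 21.53026527 = 13.82181353 / 21.53026527 = 0.642
  phi_hat_2 = [gamma(0) gamma(2) - gamma(1)^2] / det = [(7.0256)(4.4055) - (5.2753)^2] / 21.53026527 = 3.12249071 / 21.53026527 = 0.145
So phi_hat = [0.6420, 0.1450].
Therefore phi_hat_1 = 0.6420.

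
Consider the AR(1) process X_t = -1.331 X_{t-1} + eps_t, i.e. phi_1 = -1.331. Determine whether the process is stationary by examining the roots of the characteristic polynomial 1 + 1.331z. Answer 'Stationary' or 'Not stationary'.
\text{Not stationary}

The AR(p) characteristic polynomial is P(z) = 1 + 1.331z.
Stationarity requires all roots to lie outside the unit circle, i.e. |z| > 1 for every root.
This is linear in z: 1 + (1.331) z = 0  =>  z = -1/(1.331) = -0.751315,  |z| = 0.751315.
Moduli of all roots: 0.7513.
All moduli strictly greater than 1? No.
Verdict: Not stationary.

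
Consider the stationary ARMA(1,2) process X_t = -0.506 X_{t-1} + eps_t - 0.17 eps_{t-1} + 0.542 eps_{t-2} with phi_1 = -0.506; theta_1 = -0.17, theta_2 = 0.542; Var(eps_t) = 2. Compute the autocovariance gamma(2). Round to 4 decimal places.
\gamma(2) = 2.9109

Multiply the model equation by X_{t-k} and take expectations. With theta_0 = psi_0 = 1 and psi_j the MA(infinity) weights, this gives
  gamma(k) - sum_i phi_i gamma(k-i) = c_k,
  c_k = sigma^2 * sum_{j=k..q} theta_j psi_{j-k}   (c_k = 0 for k > q),
using gamma(-m) = gamma(m).
psi-weights needed (psi_j = theta_j + sum_i phi_i psi_{j-i}):
  psi_1 = theta_1 + phi_1 = -0.17 + (-0.506) = -0.676
  psi_2 = theta_2 + phi_1 psi_1 = 0.542 + (-0.506)(-0.676) = 0.884056
Right-hand sides:
  c_0 = sigma^2 (1 + theta_1 psi_1 + theta_2 psi_2) = 2 * (1 + (-0.17)(-0.676) + (0.542)(0.884056)) = 2 * 1.594078 = 3.188157
  c_1 = sigma^2 (theta_1 + theta_2 psi_1) = 2 * (-0.17 + (0.542)(-0.676)) = -1.072784
  c_2 = sigma^2 theta_2 = 2 * (0.542) = 1.084
Equations for k = 0 and k = 1 (AR order 1):
  gamma(0) = phi_1 gamma(1) + c_0
  gamma(1) = phi_1 gamma(0) + c_1
Substituting the second into the first: gamma(0) (1 - phi_1^2) = c_0 + phi_1 c_1, so
  gamma(0) = (c_0 + phi_1 c_1) / (1 - phi_1^2) = (3.188157 + (-0.506)(-1.072784)) / (1 - (-0.506)^2) = 3.730985 / 0.743964 = 5.015008.
  gamma(1) = phi_1 gamma(0) + c_1 = (-0.506)(5.015008) + (-1.072784) = -3.610378.
For k = 2: gamma(2) = phi_1 gamma(1) + c_2
  = (-0.506)(-3.610378) + (1.084) = 2.910851.
Therefore gamma(2) = 2.9109 (to 4 decimal places).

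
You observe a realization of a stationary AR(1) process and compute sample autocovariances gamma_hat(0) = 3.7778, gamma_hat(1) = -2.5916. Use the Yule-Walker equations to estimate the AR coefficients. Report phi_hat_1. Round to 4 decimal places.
\hat\phi_{1} = -0.6860

The Yule-Walker equations for an AR(p) process read, in matrix form,
  Gamma_p phi = r_p,   with   (Gamma_p)_{ij} = gamma(|i - j|),
                       (r_p)_i = gamma(i),   i,j = 1..p.
Substitute the sample gammas (Toeplitz matrix and right-hand side of size 1):
  Gamma_p = [[3.7778]]
  r_p     = [-2.5916]
With p = 1 this is the single equation gamma(0) phi_1 = gamma(1):
  phi_hat_1 = gamma(1) / gamma(0) = -2.5916 / 3.7778 = -0.6860.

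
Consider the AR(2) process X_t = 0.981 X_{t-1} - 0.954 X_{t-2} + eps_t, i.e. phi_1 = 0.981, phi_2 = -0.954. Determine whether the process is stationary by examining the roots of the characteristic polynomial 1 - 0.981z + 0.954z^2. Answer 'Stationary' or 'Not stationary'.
\text{Stationary}

The AR(p) characteristic polynomial is P(z) = 1 - 0.981z + 0.954z^2.
Stationarity requires all roots to lie outside the unit circle, i.e. |z| > 1 for every root.
Set 1 + (-0.981) z + (0.954) z^2 = 0, i.e. a z^2 + b z + c = 0 with a = 0.954, b = -0.981, c = 1.
Discriminant D = b^2 - 4ac = (-0.981)^2 - 4*(0.954)*1 = 0.962361 - (3.816) = -2.853639.
D < 0, so the roots are the complex-conjugate pair z = (-b +/- i sqrt(-D)) / (2a) = 0.5142 +/- 0.8854i.
For a conjugate pair |z|^2 = z * conj(z) = (product of roots) = c/a = 1/(0.954) = 1.048218, so |z| = sqrt(1.048218) = 1.0238 for both roots.
Moduli of all roots: 1.0238, 1.0238.
All moduli strictly greater than 1? Yes.
Verdict: Stationary.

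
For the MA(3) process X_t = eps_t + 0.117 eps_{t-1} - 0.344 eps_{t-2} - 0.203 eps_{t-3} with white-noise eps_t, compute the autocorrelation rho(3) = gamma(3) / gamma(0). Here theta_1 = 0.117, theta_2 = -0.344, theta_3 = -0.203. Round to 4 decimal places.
\rho(3) = -0.1730

For an MA(q) process with theta_0 = 1, the autocovariance is
  gamma(k) = sigma^2 * sum_{i=0..q-k} theta_i * theta_{i+k},
and rho(k) = gamma(k) / gamma(0). Sigma^2 cancels.
  numerator   = (1)*(-0.203) = -0.203.
  denominator = (1)^2 + (0.117)^2 + (-0.344)^2 + (-0.203)^2 = 1.173234.
  rho(3) = -0.203 / 1.173234 = -0.1730.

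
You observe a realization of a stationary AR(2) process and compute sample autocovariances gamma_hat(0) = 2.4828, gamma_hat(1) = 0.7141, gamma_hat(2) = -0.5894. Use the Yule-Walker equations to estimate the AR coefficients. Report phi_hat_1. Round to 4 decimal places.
\hat\phi_{1} = 0.3880

The Yule-Walker equations for an AR(p) process read, in matrix form,
  Gamma_p phi = r_p,   with   (Gamma_p)_{ij} = gamma(|i - j|),
                       (r_p)_i = gamma(i),   i,j = 1..p.
Substitute the sample gammas (Toeplitz matrix and right-hand side of size 2):
  Gamma_p = [[2.4828, 0.7141], [0.7141, 2.4828]]
  r_p     = [0.7141, -0.5894]
Written out:
  2.4828 phi_1 + 0.7141 phi_2 = 0.7141
  0.7141 phi_1 + 2.4828 phi_2 = -0.5894
Solve by Cramer's rule:
  det = gamma(0)^2 - gamma(1)^2 = (2.4828)^2 - (0.7141)^2 = 6.16429584 - 0.50993881 = 5.65435703
  phi_hat_1 = [gamma(1) gamma(0) - gamma(1) gamma(2)] / det = [(0.7141)(2.4828) - (0.7141)(-0.5894)] / 5.65435703 = 2.19385802 / 5.65435703 = 0.388
  phi_hat_2 = [gamma(0) gamma(2) - gamma(1)^2] / det = [(2.4828)(-0.5894) - (0.7141)^2] / 5.65435703 = -1.97330113 / 5.65435703 = -0.349
So phi_hat = [0.3880, -0.3490].
Therefore phi_hat_1 = 0.3880.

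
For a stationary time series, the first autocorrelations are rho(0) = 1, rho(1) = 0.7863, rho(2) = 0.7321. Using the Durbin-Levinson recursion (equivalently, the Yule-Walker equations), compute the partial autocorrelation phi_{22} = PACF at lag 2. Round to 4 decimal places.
\phi_{22} = 0.2982

The PACF at lag k is phi_{kk}, the last component of the solution
to the Yule-Walker system G_k phi = r_k where
  (G_k)_{ij} = rho(|i - j|), (r_k)_i = rho(i), i,j = 1..k.
Equivalently, Durbin-Levinson gives phi_{kk} iteratively:
  phi_{11} = rho(1)
  phi_{kk} = [rho(k) - sum_{j=1..k-1} phi_{k-1,j} rho(k-j)]
            / [1 - sum_{j=1..k-1} phi_{k-1,j} rho(j)],
  phi_{k,j} = phi_{k-1,j} - phi_{kk} phi_{k-1,k-j},  j = 1..k-1.
Step k = 1:
  phi_11 = rho(1) = 0.7863.
Step k = 2:
  phi_22 = [rho(2) - phi_11 rho(1)] / [1 - phi_11 rho(1)] = [0.7321 - (0.7863)(0.7863)] / [1 - (0.7863)(0.7863)]
         = 0.11383231 / 0.38173231 = 0.2982.
Therefore phi_{22} = 0.2982.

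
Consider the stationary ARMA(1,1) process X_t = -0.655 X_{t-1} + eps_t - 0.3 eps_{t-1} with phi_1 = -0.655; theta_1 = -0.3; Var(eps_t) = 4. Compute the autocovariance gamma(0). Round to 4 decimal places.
\gamma(0) = 10.3892

Multiply the model equation by X_{t-k} and take expectations. With theta_0 = psi_0 = 1 and psi_j the MA(infinity) weights, this gives
  gamma(k) - sum_i phi_i gamma(k-i) = c_k,
  c_k = sigma^2 * sum_{j=k..q} theta_j psi_{j-k}   (c_k = 0 for k > q),
using gamma(-m) = gamma(m).
psi-weights needed (psi_j = theta_j + sum_i phi_i psi_{j-i}):
  psi_1 = theta_1 + phi_1 = -0.3 + (-0.655) = -0.955
Right-hand sides:
  c_0 = sigma^2 (1 + theta_1 psi_1) = 4 * (1 + (-0.3)(-0.955)) = 4 * 1.2865 = 5.146
  c_1 = sigma^2 theta_1 = 4 * (-0.3) = -1.2
  c_2 = 0
Equations for k = 0 and k = 1 (AR order 1):
  gamma(0) = phi_1 gamma(1) + c_0
  gamma(1) = phi_1 gamma(0) + c_1
Substituting the second into the first: gamma(0) (1 - phi_1^2) = c_0 + phi_1 c_1, so
  gamma(0) = (c_0 + phi_1 c_1) / (1 - phi_1^2) = (5.146 + (-0.655)(-1.2)) / (1 - (-0.655)^2) = 5.932 / 0.570975 = 10.389246.
Therefore gamma(0) = 10.3892 (to 4 decimal places).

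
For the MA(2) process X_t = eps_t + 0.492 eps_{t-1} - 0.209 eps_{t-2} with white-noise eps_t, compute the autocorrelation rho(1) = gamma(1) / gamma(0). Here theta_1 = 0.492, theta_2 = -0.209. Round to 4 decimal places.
\rho(1) = 0.3027

For an MA(q) process with theta_0 = 1, the autocovariance is
  gamma(k) = sigma^2 * sum_{i=0..q-k} theta_i * theta_{i+k},
and rho(k) = gamma(k) / gamma(0). Sigma^2 cancels.
  numerator   = (1)*(0.492) + (0.492)*(-0.209) = 0.389172.
  denominator = (1)^2 + (0.492)^2 + (-0.209)^2 = 1.285745.
  rho(1) = 0.389172 / 1.285745 = 0.3027.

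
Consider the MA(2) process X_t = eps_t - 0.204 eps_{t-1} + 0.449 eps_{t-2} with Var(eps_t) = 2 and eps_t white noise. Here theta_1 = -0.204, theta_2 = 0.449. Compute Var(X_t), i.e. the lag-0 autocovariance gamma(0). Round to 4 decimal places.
\gamma(0) = 2.4864

For an MA(q) process X_t = eps_t + sum_i theta_i eps_{t-i} with
Var(eps_t) = sigma^2, the variance is
  gamma(0) = sigma^2 * (1 + sum_i theta_i^2).
  sum_i theta_i^2 = (-0.204)^2 + (0.449)^2 = 0.041616 + 0.201601 = 0.243217.
  gamma(0) = 2 * (1 + 0.243217) = 2 * 1.243217 = 2.486434, which rounds to 2.4864.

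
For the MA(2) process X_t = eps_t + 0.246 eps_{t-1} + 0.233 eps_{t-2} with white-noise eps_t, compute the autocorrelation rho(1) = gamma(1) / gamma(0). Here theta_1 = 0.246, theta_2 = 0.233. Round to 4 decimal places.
\rho(1) = 0.2721

For an MA(q) process with theta_0 = 1, the autocovariance is
  gamma(k) = sigma^2 * sum_{i=0..q-k} theta_i * theta_{i+k},
and rho(k) = gamma(k) / gamma(0). Sigma^2 cancels.
  numerator   = (1)*(0.246) + (0.246)*(0.233) = 0.303318.
  denominator = (1)^2 + (0.246)^2 + (0.233)^2 = 1.114805.
  rho(1) = 0.303318 / 1.114805 = 0.2721.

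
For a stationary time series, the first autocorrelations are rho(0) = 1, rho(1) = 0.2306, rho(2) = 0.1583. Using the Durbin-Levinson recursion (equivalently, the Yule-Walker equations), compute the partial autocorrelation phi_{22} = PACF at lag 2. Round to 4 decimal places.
\phi_{22} = 0.1110

The PACF at lag k is phi_{kk}, the last component of the solution
to the Yule-Walker system G_k phi = r_k where
  (G_k)_{ij} = rho(|i - j|), (r_k)_i = rho(i), i,j = 1..k.
Equivalently, Durbin-Levinson gives phi_{kk} iteratively:
  phi_{11} = rho(1)
  phi_{kk} = [rho(k) - sum_{j=1..k-1} phi_{k-1,j} rho(k-j)]
            / [1 - sum_{j=1..k-1} phi_{k-1,j} rho(j)],
  phi_{k,j} = phi_{k-1,j} - phi_{kk} phi_{k-1,k-j},  j = 1..k-1.
Step k = 1:
  phi_11 = rho(1) = 0.2306.
Step k = 2:
  phi_22 = [rho(2) - phi_11 rho(1)] / [1 - phi_11 rho(1)] = [0.1583 - (0.2306)(0.2306)] / [1 - (0.2306)(0.2306)]
         = 0.10512364 / 0.94682364 = 0.111.
Therefore phi_{22} = 0.1110.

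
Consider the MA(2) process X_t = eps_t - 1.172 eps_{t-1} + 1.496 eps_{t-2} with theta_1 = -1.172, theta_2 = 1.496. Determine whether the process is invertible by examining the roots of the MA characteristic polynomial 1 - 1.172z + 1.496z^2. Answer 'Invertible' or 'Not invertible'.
\text{Not invertible}

The MA(q) characteristic polynomial is P(z) = 1 - 1.172z + 1.496z^2.
Invertibility requires all roots to lie outside the unit circle, i.e. |z| > 1 for every root.
Set 1 + (-1.172) z + (1.496) z^2 = 0, i.e. a z^2 + b z + c = 0 with a = 1.496, b = -1.172, c = 1.
Discriminant D = b^2 - 4ac = (-1.172)^2 - 4*(1.496)*1 = 1.373584 - (5.984) = -4.610416.
D < 0, so the roots are the complex-conjugate pair z = (-b +/- i sqrt(-D)) / (2a) = 0.3917 +/- 0.7176i.
For a conjugate pair |z|^2 = z * conj(z) = (product of roots) = c/a = 1/(1.496) = 0.668449, so |z| = sqrt(0.668449) = 0.8176 for both roots.
Moduli of all roots: 0.8176, 0.8176.
All moduli strictly greater than 1? No.
Verdict: Not invertible.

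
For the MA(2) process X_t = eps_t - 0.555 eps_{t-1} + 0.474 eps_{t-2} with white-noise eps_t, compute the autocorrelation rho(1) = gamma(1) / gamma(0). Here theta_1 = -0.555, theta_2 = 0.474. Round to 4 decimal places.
\rho(1) = -0.5337

For an MA(q) process with theta_0 = 1, the autocovariance is
  gamma(k) = sigma^2 * sum_{i=0..q-k} theta_i * theta_{i+k},
and rho(k) = gamma(k) / gamma(0). Sigma^2 cancels.
  numerator   = (1)*(-0.555) + (-0.555)*(0.474) = -0.81807.
  denominator = (1)^2 + (-0.555)^2 + (0.474)^2 = 1.532701.
  rho(1) = -0.81807 / 1.532701 = -0.5337.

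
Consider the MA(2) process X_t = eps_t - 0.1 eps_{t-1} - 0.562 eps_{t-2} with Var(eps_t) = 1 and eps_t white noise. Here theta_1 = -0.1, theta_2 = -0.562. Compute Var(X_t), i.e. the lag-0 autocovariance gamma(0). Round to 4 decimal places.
\gamma(0) = 1.3258

For an MA(q) process X_t = eps_t + sum_i theta_i eps_{t-i} with
Var(eps_t) = sigma^2, the variance is
  gamma(0) = sigma^2 * (1 + sum_i theta_i^2).
  sum_i theta_i^2 = (-0.1)^2 + (-0.562)^2 = 0.01 + 0.315844 = 0.325844.
  gamma(0) = 1 * (1 + 0.325844) = 1 * 1.325844 = 1.325844, which rounds to 1.3258.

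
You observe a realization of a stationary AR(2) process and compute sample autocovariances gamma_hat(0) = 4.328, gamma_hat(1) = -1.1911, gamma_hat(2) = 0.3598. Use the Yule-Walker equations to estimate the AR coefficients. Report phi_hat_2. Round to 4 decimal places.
\hat\phi_{2} = 0.0080

The Yule-Walker equations for an AR(p) process read, in matrix form,
  Gamma_p phi = r_p,   with   (Gamma_p)_{ij} = gamma(|i - j|),
                       (r_p)_i = gamma(i),   i,j = 1..p.
Substitute the sample gammas (Toeplitz matrix and right-hand side of size 2):
  Gamma_p = [[4.328, -1.1911], [-1.1911, 4.328]]
  r_p     = [-1.1911, 0.3598]
Written out:
  4.328 phi_1 - 1.1911 phi_2 = -1.1911
  -1.1911 phi_1 + 4.328 phi_2 = 0.3598
Solve by Cramer's rule:
  det = gamma(0)^2 - gamma(1)^2 = (4.328)^2 - (-1.1911)^2 = 18.731584 - 1.41871921 = 17.31286479
  phi_hat_1 = [gamma(1) gamma(0) - gamma(1) gamma(2)] / det = [(-1.1911)(4.328) - (-1.1911)(0.3598)] / 17.31286479 = -4.72652302 / 17.31286479 = -0.273
  phi_hat_2 = [gamma(0) gamma(2) - gamma(1)^2] / det = [(4.328)(0.3598) - (-1.1911)^2] / 17.31286479 = 0.13849519 / 17.31286479 = 0.008
So phi_hat = [-0.2730, 0.0080].
Therefore phi_hat_2 = 0.0080.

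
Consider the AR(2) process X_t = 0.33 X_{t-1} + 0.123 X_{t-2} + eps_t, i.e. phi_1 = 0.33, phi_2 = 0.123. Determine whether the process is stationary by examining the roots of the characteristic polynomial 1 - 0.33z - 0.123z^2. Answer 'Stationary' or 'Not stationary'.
\text{Stationary}

The AR(p) characteristic polynomial is P(z) = 1 - 0.33z - 0.123z^2.
Stationarity requires all roots to lie outside the unit circle, i.e. |z| > 1 for every root.
Set 1 + (-0.33) z + (-0.123) z^2 = 0, i.e. a z^2 + b z + c = 0 with a = -0.123, b = -0.33, c = 1.
Discriminant D = b^2 - 4ac = (-0.33)^2 - 4*(-0.123)*1 = 0.1089 - (-0.492) = 0.6009.
D >= 0, so the roots are real: z = (-b +/- sqrt(D)) / (2a) = (0.33 +/- 0.775177) / (-0.246).
  z_1 = (0.33 + 0.775177) / (-0.246) = -4.4926,   |z_1| = 4.4926.
  z_2 = (0.33 - 0.775177) / (-0.246) = 1.8097,   |z_2| = 1.8097.
Moduli of all roots: 4.4926, 1.8097.
All moduli strictly greater than 1? Yes.
Verdict: Stationary.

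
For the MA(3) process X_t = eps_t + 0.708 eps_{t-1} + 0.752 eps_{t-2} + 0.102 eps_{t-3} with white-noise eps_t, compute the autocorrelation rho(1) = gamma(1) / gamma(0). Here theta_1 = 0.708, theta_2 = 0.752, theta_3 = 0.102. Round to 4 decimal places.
\rho(1) = 0.6341

For an MA(q) process with theta_0 = 1, the autocovariance is
  gamma(k) = sigma^2 * sum_{i=0..q-k} theta_i * theta_{i+k},
and rho(k) = gamma(k) / gamma(0). Sigma^2 cancels.
  numerator   = (1)*(0.708) + (0.708)*(0.752) + (0.752)*(0.102) = 1.31712.
  denominator = (1)^2 + (0.708)^2 + (0.752)^2 + (0.102)^2 = 2.077172.
  rho(1) = 1.31712 / 2.077172 = 0.6341.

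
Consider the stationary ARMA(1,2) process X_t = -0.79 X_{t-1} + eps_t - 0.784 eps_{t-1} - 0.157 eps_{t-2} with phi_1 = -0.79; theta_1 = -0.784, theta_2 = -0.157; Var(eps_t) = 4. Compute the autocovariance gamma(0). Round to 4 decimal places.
\gamma(0) = 26.4706

Multiply the model equation by X_{t-k} and take expectations. With theta_0 = psi_0 = 1 and psi_j the MA(infinity) weights, this gives
  gamma(k) - sum_i phi_i gamma(k-i) = c_k,
  c_k = sigma^2 * sum_{j=k..q} theta_j psi_{j-k}   (c_k = 0 for k > q),
using gamma(-m) = gamma(m).
psi-weights needed (psi_j = theta_j + sum_i phi_i psi_{j-i}):
  psi_1 = theta_1 + phi_1 = -0.784 + (-0.79) = -1.574
  psi_2 = theta_2 + phi_1 psi_1 = -0.157 + (-0.79)(-1.574) = 1.08646
Right-hand sides:
  c_0 = sigma^2 (1 + theta_1 psi_1 + theta_2 psi_2) = 4 * (1 + (-0.784)(-1.574) + (-0.157)(1.08646)) = 4 * 2.063442 = 8.253767
  c_1 = sigma^2 (theta_1 + theta_2 psi_1) = 4 * (-0.784 + (-0.157)(-1.574)) = -2.147528
  c_2 = sigma^2 theta_2 = 4 * (-0.157) = -0.628
Equations for k = 0 and k = 1 (AR order 1):
  gamma(0) = phi_1 gamma(1) + c_0
  gamma(1) = phi_1 gamma(0) + c_1
Substituting the second into the first: gamma(0) (1 - phi_1^2) = c_0 + phi_1 c_1, so
  gamma(0) = (c_0 + phi_1 c_1) / (1 - phi_1^2) = (8.253767 + (-0.79)(-2.147528)) / (1 - (-0.79)^2) = 9.950314 / 0.3759 = 26.470642.
Therefore gamma(0) = 26.4706 (to 4 decimal places).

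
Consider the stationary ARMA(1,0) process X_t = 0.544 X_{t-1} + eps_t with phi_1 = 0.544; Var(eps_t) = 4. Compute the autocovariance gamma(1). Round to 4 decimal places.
\gamma(1) = 3.0906

Multiply the model equation by X_{t-k} and take expectations. With theta_0 = psi_0 = 1 and psi_j the MA(infinity) weights, this gives
  gamma(k) - sum_i phi_i gamma(k-i) = c_k,
  c_k = sigma^2 * sum_{j=k..q} theta_j psi_{j-k}   (c_k = 0 for k > q),
using gamma(-m) = gamma(m).
Pure AR (q = 0): c_0 = sigma^2 = 4, c_k = 0 for k >= 1.
Equations for k = 0 and k = 1 (AR order 1):
  gamma(0) = phi_1 gamma(1) + c_0
  gamma(1) = phi_1 gamma(0) + c_1
Substituting the second into the first: gamma(0) (1 - phi_1^2) = c_0 + phi_1 c_1, so
  gamma(0) = c_0 / (1 - phi_1^2) = 4 / (1 - (0.544)^2) = 4 / 0.704064 = 5.681302.
  gamma(1) = phi_1 gamma(0) = (0.544)(5.681302) = 3.090628.
Therefore gamma(1) = 3.0906 (to 4 decimal places).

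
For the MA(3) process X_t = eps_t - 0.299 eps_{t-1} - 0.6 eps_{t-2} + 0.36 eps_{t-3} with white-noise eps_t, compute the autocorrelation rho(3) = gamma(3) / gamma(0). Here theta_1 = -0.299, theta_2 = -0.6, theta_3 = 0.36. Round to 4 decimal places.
\rho(3) = 0.2280

For an MA(q) process with theta_0 = 1, the autocovariance is
  gamma(k) = sigma^2 * sum_{i=0..q-k} theta_i * theta_{i+k},
and rho(k) = gamma(k) / gamma(0). Sigma^2 cancels.
  numerator   = (1)*(0.36) = 0.36.
  denominator = (1)^2 + (-0.299)^2 + (-0.6)^2 + (0.36)^2 = 1.579001.
  rho(3) = 0.36 / 1.579001 = 0.2280.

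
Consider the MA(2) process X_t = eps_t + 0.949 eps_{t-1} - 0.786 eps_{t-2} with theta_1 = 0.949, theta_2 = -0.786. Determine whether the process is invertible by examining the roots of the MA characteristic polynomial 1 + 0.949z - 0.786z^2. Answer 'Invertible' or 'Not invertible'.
\text{Not invertible}

The MA(q) characteristic polynomial is P(z) = 1 + 0.949z - 0.786z^2.
Invertibility requires all roots to lie outside the unit circle, i.e. |z| > 1 for every root.
Set 1 + (0.949) z + (-0.786) z^2 = 0, i.e. a z^2 + b z + c = 0 with a = -0.786, b = 0.949, c = 1.
Discriminant D = b^2 - 4ac = (0.949)^2 - 4*(-0.786)*1 = 0.900601 - (-3.144) = 4.044601.
D >= 0, so the roots are real: z = (-b +/- sqrt(D)) / (2a) = (-0.949 +/- 2.011119) / (-1.572).
  z_1 = (-0.949 + 2.011119) / (-1.572) = -0.6756,   |z_1| = 0.6756.
  z_2 = (-0.949 - 2.011119) / (-1.572) = 1.883,   |z_2| = 1.883.
Moduli of all roots: 0.6756, 1.8830.
All moduli strictly greater than 1? No.
Verdict: Not invertible.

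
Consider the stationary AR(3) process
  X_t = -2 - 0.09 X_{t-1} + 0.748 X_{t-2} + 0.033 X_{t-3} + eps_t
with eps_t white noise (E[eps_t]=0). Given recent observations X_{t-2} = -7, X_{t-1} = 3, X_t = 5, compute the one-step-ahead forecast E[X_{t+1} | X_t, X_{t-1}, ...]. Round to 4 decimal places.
E[X_{t+1} \mid \mathcal F_t] = -0.4370

For an AR(p) model X_t = c + sum_i phi_i X_{t-i} + eps_t, the
one-step-ahead conditional mean is
  E[X_{t+1} | X_t, ...] = c + sum_i phi_i X_{t+1-i}.
Substitute known values:
  E[X_{t+1} | ...] = -2 + (-0.09) * (5) + (0.748) * (3) + (0.033) * (-7)
                   = -0.4370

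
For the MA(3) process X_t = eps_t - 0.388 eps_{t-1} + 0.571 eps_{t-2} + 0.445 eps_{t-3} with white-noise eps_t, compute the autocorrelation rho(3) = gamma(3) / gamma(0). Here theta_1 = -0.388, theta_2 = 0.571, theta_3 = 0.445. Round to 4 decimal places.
\rho(3) = 0.2657

For an MA(q) process with theta_0 = 1, the autocovariance is
  gamma(k) = sigma^2 * sum_{i=0..q-k} theta_i * theta_{i+k},
and rho(k) = gamma(k) / gamma(0). Sigma^2 cancels.
  numerator   = (1)*(0.445) = 0.445.
  denominator = (1)^2 + (-0.388)^2 + (0.571)^2 + (0.445)^2 = 1.67461.
  rho(3) = 0.445 / 1.67461 = 0.2657.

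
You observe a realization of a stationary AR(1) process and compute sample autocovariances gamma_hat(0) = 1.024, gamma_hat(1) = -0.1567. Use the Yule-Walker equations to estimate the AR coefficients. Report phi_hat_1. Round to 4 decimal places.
\hat\phi_{1} = -0.1530

The Yule-Walker equations for an AR(p) process read, in matrix form,
  Gamma_p phi = r_p,   with   (Gamma_p)_{ij} = gamma(|i - j|),
                       (r_p)_i = gamma(i),   i,j = 1..p.
Substitute the sample gammas (Toeplitz matrix and right-hand side of size 1):
  Gamma_p = [[1.024]]
  r_p     = [-0.1567]
With p = 1 this is the single equation gamma(0) phi_1 = gamma(1):
  phi_hat_1 = gamma(1) / gamma(0) = -0.1567 / 1.024 = -0.1530.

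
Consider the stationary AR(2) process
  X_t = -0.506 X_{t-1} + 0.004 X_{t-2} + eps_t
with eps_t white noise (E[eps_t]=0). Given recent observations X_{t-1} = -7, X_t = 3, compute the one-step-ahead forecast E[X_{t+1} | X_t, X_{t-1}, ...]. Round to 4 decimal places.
E[X_{t+1} \mid \mathcal F_t] = -1.5460

For an AR(p) model X_t = c + sum_i phi_i X_{t-i} + eps_t, the
one-step-ahead conditional mean is
  E[X_{t+1} | X_t, ...] = c + sum_i phi_i X_{t+1-i}.
Substitute known values:
  E[X_{t+1} | ...] = (-0.506) * (3) + (0.004) * (-7)
                   = -1.5460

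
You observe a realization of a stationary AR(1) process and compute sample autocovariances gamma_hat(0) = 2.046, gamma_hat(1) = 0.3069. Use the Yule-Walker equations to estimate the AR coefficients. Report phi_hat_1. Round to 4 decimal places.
\hat\phi_{1} = 0.1500

The Yule-Walker equations for an AR(p) process read, in matrix form,
  Gamma_p phi = r_p,   with   (Gamma_p)_{ij} = gamma(|i - j|),
                       (r_p)_i = gamma(i),   i,j = 1..p.
Substitute the sample gammas (Toeplitz matrix and right-hand side of size 1):
  Gamma_p = [[2.046]]
  r_p     = [0.3069]
With p = 1 this is the single equation gamma(0) phi_1 = gamma(1):
  phi_hat_1 = gamma(1) / gamma(0) = 0.3069 / 2.046 = 0.1500.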